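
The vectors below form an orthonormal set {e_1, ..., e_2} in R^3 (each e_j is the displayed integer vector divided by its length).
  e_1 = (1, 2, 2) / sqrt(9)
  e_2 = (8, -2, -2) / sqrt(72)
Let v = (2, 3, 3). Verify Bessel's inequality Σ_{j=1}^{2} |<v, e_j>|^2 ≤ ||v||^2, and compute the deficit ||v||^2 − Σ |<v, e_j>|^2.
Σ |<v, e_j>|^2 = 22; ||v||^2 = 22; deficit = 0

Write each e_j = u_j / sqrt(<u_j, u_j>) where u_j is the displayed integer vector. Then <v, e_j> = <v, u_j> / sqrt(<u_j, u_j>), so |<v, e_j>|^2 = <v, u_j>^2 / <u_j, u_j>.
Coefficients: <v, e_1> = 14/sqrt(9), <v, e_2> = 4/sqrt(72).
Square and sum: Σ |<v, e_j>|^2 = 22.
Compute ||v||^2 = v·v = 22.
Deficit = 22 − 22 = 0 ≥ 0, confirming Bessel's inequality. (The deficit equals ||v − Σ <v,e_j> e_j||^2, the squared distance from v to span{e_j}.)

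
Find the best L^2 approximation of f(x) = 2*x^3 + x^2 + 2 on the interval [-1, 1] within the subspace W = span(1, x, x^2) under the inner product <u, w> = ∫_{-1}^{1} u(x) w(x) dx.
g(x) = x^2 + 6*x/5 + 2

The best approximation g ∈ W is the orthogonal projection of f onto W. Writing g = a_0 + a_1 x + a_2 x^2, the coefficients solve the normal equations G · a = b where
  G_{ij} = <φ_i, φ_j> and b_i = <f, φ_i>, with φ_0 = 1, φ_1 = x, φ_2 = x^2.
G =
  [2, 0, 2/3]
  [0, 2/3, 0]
  [2/3, 0, 2/5],
b = (14/3, 4/5, 26/15).
Solving gives a_0 = 2, a_1 = 6/5, a_2 = 1, so
  g(x) = x^2 + 6*x/5 + 2.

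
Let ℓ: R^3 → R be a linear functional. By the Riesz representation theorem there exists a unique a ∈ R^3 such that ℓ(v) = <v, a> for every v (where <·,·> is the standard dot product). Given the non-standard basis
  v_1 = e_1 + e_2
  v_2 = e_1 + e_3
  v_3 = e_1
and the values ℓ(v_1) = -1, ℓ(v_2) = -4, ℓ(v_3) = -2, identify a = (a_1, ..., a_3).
a = (-2, 1, -2)

Write a = (a_1, ..., a_3) in the standard basis. For each basis vector v_i, ℓ(v_i) = <v_i, a> is a linear equation in the a_j's. Collect the n equations into a matrix system V a = ℓ, where row i of V is v_i (expressed in the standard basis). Since V is invertible (lower-triangular with 1s on the diagonal, up to permutation), solve by back-substitution:
  V =
[[1, 1, 0],
 [1, 0, 1],
 [1, 0, 0]]
  V a = (-1, -4, -2)
Solving gives a = (-2, 1, -2).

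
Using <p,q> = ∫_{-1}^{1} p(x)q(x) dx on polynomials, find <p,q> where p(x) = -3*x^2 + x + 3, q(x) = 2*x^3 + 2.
<p,q> = 44/5

Expand the product: p(x)·q(x) = -6*x^5 + 2*x^4 + 6*x^3 - 6*x^2 + 2*x + 6.
∫_{-1}^{1} of each monomial x^k gives [2/(k+1) if k even, 0 if k odd]. Integrating term-by-term (or equivalently evaluating the antiderivative F(x) = -x^6 + 2*x^5/5 + 3*x^4/2 - 2*x^3 + x^2 + 6*x at the endpoints):
  F(1) − F(−1) = 59/10 − (-29/10) = 44/5.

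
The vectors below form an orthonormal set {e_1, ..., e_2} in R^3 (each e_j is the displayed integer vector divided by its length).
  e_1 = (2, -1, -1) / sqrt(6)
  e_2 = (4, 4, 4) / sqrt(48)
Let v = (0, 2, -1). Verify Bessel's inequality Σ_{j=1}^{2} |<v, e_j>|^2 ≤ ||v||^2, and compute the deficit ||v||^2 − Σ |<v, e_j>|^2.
Σ |<v, e_j>|^2 = 1/2; ||v||^2 = 5; deficit = 9/2

Write each e_j = u_j / sqrt(<u_j, u_j>) where u_j is the displayed integer vector. Then <v, e_j> = <v, u_j> / sqrt(<u_j, u_j>), so |<v, e_j>|^2 = <v, u_j>^2 / <u_j, u_j>.
Coefficients: <v, e_1> = -1/sqrt(6), <v, e_2> = 4/sqrt(48).
Square and sum: Σ |<v, e_j>|^2 = 1/2.
Compute ||v||^2 = v·v = 5.
Deficit = 5 − 1/2 = 9/2 ≥ 0, confirming Bessel's inequality. (The deficit equals ||v − Σ <v,e_j> e_j||^2, the squared distance from v to span{e_j}.)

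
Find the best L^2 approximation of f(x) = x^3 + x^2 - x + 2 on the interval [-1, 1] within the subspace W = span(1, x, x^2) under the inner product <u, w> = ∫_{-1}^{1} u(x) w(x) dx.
g(x) = x^2 - 2*x/5 + 2

The best approximation g ∈ W is the orthogonal projection of f onto W. Writing g = a_0 + a_1 x + a_2 x^2, the coefficients solve the normal equations G · a = b where
  G_{ij} = <φ_i, φ_j> and b_i = <f, φ_i>, with φ_0 = 1, φ_1 = x, φ_2 = x^2.
G =
  [2, 0, 2/3]
  [0, 2/3, 0]
  [2/3, 0, 2/5],
b = (14/3, -4/15, 26/15).
Solving gives a_0 = 2, a_1 = -2/5, a_2 = 1, so
  g(x) = x^2 - 2*x/5 + 2.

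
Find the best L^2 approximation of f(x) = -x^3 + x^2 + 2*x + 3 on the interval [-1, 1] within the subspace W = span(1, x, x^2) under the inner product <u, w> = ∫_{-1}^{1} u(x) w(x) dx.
g(x) = x^2 + 7*x/5 + 3

The best approximation g ∈ W is the orthogonal projection of f onto W. Writing g = a_0 + a_1 x + a_2 x^2, the coefficients solve the normal equations G · a = b where
  G_{ij} = <φ_i, φ_j> and b_i = <f, φ_i>, with φ_0 = 1, φ_1 = x, φ_2 = x^2.
G =
  [2, 0, 2/3]
  [0, 2/3, 0]
  [2/3, 0, 2/5],
b = (20/3, 14/15, 12/5).
Solving gives a_0 = 3, a_1 = 7/5, a_2 = 1, so
  g(x) = x^2 + 7*x/5 + 3.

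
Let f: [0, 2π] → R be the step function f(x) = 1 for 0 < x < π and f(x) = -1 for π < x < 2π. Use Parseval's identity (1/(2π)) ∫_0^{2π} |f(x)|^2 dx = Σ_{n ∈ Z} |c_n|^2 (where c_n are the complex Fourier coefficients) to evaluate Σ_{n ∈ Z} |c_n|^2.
Σ |c_n|^2 = 1

Parseval equates the L^2 energy of f (normalised by 1/(2π)) with the ℓ^2 sum of its Fourier coefficients: (1/(2π)) ∫_0^{2π} |f|^2 = Σ |c_n|^2.
Compute the left side: (1/(2π)) [∫_0^π 1^2 dx + ∫_π^{2π} (-1)^2 dx] = (1/(2π)) · (1π + 1π) = (1 + 1)/2 = 1.
So Σ_{n ∈ Z} |c_n|^2 = 1.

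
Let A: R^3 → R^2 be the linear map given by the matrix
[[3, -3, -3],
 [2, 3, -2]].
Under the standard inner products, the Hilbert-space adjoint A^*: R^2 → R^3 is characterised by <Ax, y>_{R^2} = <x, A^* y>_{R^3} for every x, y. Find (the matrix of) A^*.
A^* = A^T =
[[3, 2],
 [-3, 3],
 [-3, -2]]

For real matrices with standard dot products, the defining identity <Ax, y> = <x, A^* y> gives (Ax)^T y = x^T (A^*) y, i.e. x^T A^T y = x^T (A^*) y. Since this holds for all x, y, we must have A^* = A^T. Therefore
A^* =
[[3, 2],
 [-3, 3],
 [-3, -2]].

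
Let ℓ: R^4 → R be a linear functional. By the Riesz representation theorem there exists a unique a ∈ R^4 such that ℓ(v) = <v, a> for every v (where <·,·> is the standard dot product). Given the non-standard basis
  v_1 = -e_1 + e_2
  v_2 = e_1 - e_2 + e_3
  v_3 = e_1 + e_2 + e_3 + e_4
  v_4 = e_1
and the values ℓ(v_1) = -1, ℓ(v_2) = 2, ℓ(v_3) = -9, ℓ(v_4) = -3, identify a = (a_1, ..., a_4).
a = (-3, -4, 1, -3)

Write a = (a_1, ..., a_4) in the standard basis. For each basis vector v_i, ℓ(v_i) = <v_i, a> is a linear equation in the a_j's. Collect the n equations into a matrix system V a = ℓ, where row i of V is v_i (expressed in the standard basis). Since V is invertible (lower-triangular with 1s on the diagonal, up to permutation), solve by back-substitution:
  V =
[[-1, 1, 0, 0],
 [1, -1, 1, 0],
 [1, 1, 1, 1],
 [1, 0, 0, 0]]
  V a = (-1, 2, -9, -3)
Solving gives a = (-3, -4, 1, -3).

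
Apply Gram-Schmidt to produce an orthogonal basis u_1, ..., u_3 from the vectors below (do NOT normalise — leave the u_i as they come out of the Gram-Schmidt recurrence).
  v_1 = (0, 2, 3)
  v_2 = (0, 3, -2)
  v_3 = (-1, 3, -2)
Orthogonal basis:
  u_1 = (0, 2, 3)
  u_2 = (0, 3, -2)
  u_3 = (-1, 0, 0)

Apply the Gram-Schmidt recurrence
  u_1 = v_1
  u_i = v_i − Σ_{j<i} ((v_i · u_j) / (u_j · u_j)) · u_j.

Step by step this gives:
  u_1 = (0, 2, 3)
  u_2 = (0, 3, -2)
  u_3 = (-1, 0, 0)

Orthogonality check:
  u_2 · u_1 = 0 (should be 0)
  u_3 · u_1 = 0 (should be 0)
  u_3 · u_2 = 0 (should be 0)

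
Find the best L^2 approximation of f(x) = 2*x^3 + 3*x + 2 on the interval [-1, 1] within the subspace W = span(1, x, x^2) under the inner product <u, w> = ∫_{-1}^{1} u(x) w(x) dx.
g(x) = 21*x/5 + 2

The best approximation g ∈ W is the orthogonal projection of f onto W. Writing g = a_0 + a_1 x + a_2 x^2, the coefficients solve the normal equations G · a = b where
  G_{ij} = <φ_i, φ_j> and b_i = <f, φ_i>, with φ_0 = 1, φ_1 = x, φ_2 = x^2.
G =
  [2, 0, 2/3]
  [0, 2/3, 0]
  [2/3, 0, 2/5],
b = (4, 14/5, 4/3).
Solving gives a_0 = 2, a_1 = 21/5, a_2 = 0, so
  g(x) = 21*x/5 + 2.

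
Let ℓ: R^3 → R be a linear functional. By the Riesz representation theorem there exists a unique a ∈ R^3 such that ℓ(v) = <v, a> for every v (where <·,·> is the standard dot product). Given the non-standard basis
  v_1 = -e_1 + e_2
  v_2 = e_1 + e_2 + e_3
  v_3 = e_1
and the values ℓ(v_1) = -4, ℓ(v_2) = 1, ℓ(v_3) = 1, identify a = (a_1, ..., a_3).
a = (1, -3, 3)

Write a = (a_1, ..., a_3) in the standard basis. For each basis vector v_i, ℓ(v_i) = <v_i, a> is a linear equation in the a_j's. Collect the n equations into a matrix system V a = ℓ, where row i of V is v_i (expressed in the standard basis). Since V is invertible (lower-triangular with 1s on the diagonal, up to permutation), solve by back-substitution:
  V =
[[-1, 1, 0],
 [1, 1, 1],
 [1, 0, 0]]
  V a = (-4, 1, 1)
Solving gives a = (1, -3, 3).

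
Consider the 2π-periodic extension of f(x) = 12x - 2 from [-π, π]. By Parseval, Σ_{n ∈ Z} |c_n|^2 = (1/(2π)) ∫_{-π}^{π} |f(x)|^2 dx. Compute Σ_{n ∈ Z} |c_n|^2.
Σ |c_n|^2 = 48π^2 + 4

Expand and integrate term by term over [-π, π]:
  ∫ (12x)^2 dx = 144·(2π^3/3); ∫ 2·12·(-2)·x dx = 0 (odd integrand); ∫ (-2)^2 dx = 4·2π.
So (1/(2π)) ∫_{-π}^{π} (12x - 2)^2 dx = 144π^2/3 + 4 = 48π^2 + 4.
Parseval ⇒ Σ |c_n|^2 = 48π^2 + 4.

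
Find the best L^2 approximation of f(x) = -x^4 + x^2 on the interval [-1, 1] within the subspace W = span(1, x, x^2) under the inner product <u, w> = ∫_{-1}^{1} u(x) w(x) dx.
g(x) = x^2/7 + 3/35

The best approximation g ∈ W is the orthogonal projection of f onto W. Writing g = a_0 + a_1 x + a_2 x^2, the coefficients solve the normal equations G · a = b where
  G_{ij} = <φ_i, φ_j> and b_i = <f, φ_i>, with φ_0 = 1, φ_1 = x, φ_2 = x^2.
G =
  [2, 0, 2/3]
  [0, 2/3, 0]
  [2/3, 0, 2/5],
b = (4/15, 0, 4/35).
Solving gives a_0 = 3/35, a_1 = 0, a_2 = 1/7, so
  g(x) = x^2/7 + 3/35.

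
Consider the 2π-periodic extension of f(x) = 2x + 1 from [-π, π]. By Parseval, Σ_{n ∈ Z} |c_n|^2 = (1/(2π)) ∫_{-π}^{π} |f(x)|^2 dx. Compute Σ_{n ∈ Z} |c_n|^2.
Σ |c_n|^2 = 4π^2/3 + 1

Expand and integrate term by term over [-π, π]:
  ∫ (2x)^2 dx = 4·(2π^3/3); ∫ 2·2·(1)·x dx = 0 (odd integrand); ∫ 1^2 dx = 1·2π.
So (1/(2π)) ∫_{-π}^{π} (2x + 1)^2 dx = 4π^2/3 + 1 = 4π^2/3 + 1.
Parseval ⇒ Σ |c_n|^2 = 4π^2/3 + 1.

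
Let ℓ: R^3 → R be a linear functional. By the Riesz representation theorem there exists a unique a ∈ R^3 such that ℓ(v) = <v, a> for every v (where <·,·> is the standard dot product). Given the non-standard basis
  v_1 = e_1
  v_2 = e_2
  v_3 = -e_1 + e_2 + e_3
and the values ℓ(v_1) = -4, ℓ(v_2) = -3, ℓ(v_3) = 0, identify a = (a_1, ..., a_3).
a = (-4, -3, -1)

Write a = (a_1, ..., a_3) in the standard basis. For each basis vector v_i, ℓ(v_i) = <v_i, a> is a linear equation in the a_j's. Collect the n equations into a matrix system V a = ℓ, where row i of V is v_i (expressed in the standard basis). Since V is invertible (lower-triangular with 1s on the diagonal, up to permutation), solve by back-substitution:
  V =
[[1, 0, 0],
 [0, 1, 0],
 [-1, 1, 1]]
  V a = (-4, -3, 0)
Solving gives a = (-4, -3, -1).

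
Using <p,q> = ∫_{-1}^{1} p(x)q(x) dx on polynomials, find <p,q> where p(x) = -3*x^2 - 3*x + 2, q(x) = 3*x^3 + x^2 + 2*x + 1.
<p,q> = -82/15

Expand the product: p(x)·q(x) = -9*x^5 - 12*x^4 - 3*x^3 - 7*x^2 + x + 2.
∫_{-1}^{1} of each monomial x^k gives [2/(k+1) if k even, 0 if k odd]. Integrating term-by-term (or equivalently evaluating the antiderivative F(x) = -3*x^6/2 - 12*x^5/5 - 3*x^4/4 - 7*x^3/3 + x^2/2 + 2*x at the endpoints):
  F(1) − F(−1) = -269/60 − (59/60) = -82/15.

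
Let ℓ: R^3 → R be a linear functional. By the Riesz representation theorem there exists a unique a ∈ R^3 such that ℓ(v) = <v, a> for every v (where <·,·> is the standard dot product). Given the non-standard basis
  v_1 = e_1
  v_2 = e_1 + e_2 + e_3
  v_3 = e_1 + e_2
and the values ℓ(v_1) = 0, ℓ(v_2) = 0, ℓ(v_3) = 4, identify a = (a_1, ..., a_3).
a = (0, 4, -4)

Write a = (a_1, ..., a_3) in the standard basis. For each basis vector v_i, ℓ(v_i) = <v_i, a> is a linear equation in the a_j's. Collect the n equations into a matrix system V a = ℓ, where row i of V is v_i (expressed in the standard basis). Since V is invertible (lower-triangular with 1s on the diagonal, up to permutation), solve by back-substitution:
  V =
[[1, 0, 0],
 [1, 1, 1],
 [1, 1, 0]]
  V a = (0, 0, 4)
Solving gives a = (0, 4, -4).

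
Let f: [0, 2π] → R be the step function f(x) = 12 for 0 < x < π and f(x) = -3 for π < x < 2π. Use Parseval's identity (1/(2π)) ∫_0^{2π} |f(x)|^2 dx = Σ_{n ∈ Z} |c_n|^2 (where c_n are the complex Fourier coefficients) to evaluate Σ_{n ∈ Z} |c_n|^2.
Σ |c_n|^2 = 153/2

Parseval equates the L^2 energy of f (normalised by 1/(2π)) with the ℓ^2 sum of its Fourier coefficients: (1/(2π)) ∫_0^{2π} |f|^2 = Σ |c_n|^2.
Compute the left side: (1/(2π)) [∫_0^π 12^2 dx + ∫_π^{2π} (-3)^2 dx] = (1/(2π)) · (144π + 9π) = (144 + 9)/2 = 153/2.
So Σ_{n ∈ Z} |c_n|^2 = 153/2.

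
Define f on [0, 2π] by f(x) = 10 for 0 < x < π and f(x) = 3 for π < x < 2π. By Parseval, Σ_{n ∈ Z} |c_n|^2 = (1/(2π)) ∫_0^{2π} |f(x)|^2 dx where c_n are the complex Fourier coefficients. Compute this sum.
Σ |c_n|^2 = 109/2

Parseval equates the L^2 energy of f (normalised by 1/(2π)) with the ℓ^2 sum of its Fourier coefficients: (1/(2π)) ∫_0^{2π} |f|^2 = Σ |c_n|^2.
Compute the left side: (1/(2π)) [∫_0^π 10^2 dx + ∫_π^{2π} 3^2 dx] = (1/(2π)) · (100π + 9π) = (100 + 9)/2 = 109/2.
So Σ_{n ∈ Z} |c_n|^2 = 109/2.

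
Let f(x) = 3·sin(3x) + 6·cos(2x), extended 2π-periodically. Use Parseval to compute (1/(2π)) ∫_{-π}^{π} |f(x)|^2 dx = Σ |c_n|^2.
Σ |c_n|^2 = 45/2

Expand |f|^2 and use orthogonality of {sin(nx), cos(mx)} on [-π, π]:
  ∫_{-π}^{π} sin(nx)^2 dx = π, ∫ cos(mx)^2 dx = π, and cross terms integrate to 0.
So ∫_{-π}^{π} f(x)^2 dx = 3^2 · π + 6^2 · π = (9 + 36)π.
Divide by 2π: (9 + 36)/2 = 45/2.
By Parseval, this equals Σ |c_n|^2.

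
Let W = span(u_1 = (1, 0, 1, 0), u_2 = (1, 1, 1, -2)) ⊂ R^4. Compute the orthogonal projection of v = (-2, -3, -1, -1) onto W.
proj_W(v) = (-3/2, -1/5, -3/2, 2/5)

Set up U = [u_1 | ... | u_2] ∈ R^(4×2). The projector onto W = col(U) is P = U (U^T U)^(-1) U^T.
Compute U^T U =
  [2, 2]
  [2, 7],
and U^T v = (-3, -4).
Solve U^T U · c = U^T v for the coefficients: c = (-13/10, -1/5). The projection is proj_W(v) = U c.
Check: (v - proj_W(v)) · u_1 = 0  (should be 0).
Check: (v - proj_W(v)) · u_2 = 0  (should be 0).
Result: proj_W(v) = (-3/2, -1/5, -3/2, 2/5).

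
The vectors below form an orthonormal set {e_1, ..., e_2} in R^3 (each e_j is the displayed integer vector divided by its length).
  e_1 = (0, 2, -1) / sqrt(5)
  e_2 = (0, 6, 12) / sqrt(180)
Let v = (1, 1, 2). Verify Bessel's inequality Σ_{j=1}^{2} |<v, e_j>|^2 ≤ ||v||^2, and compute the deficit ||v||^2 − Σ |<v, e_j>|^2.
Σ |<v, e_j>|^2 = 5; ||v||^2 = 6; deficit = 1

Write each e_j = u_j / sqrt(<u_j, u_j>) where u_j is the displayed integer vector. Then <v, e_j> = <v, u_j> / sqrt(<u_j, u_j>), so |<v, e_j>|^2 = <v, u_j>^2 / <u_j, u_j>.
Coefficients: <v, e_1> = 0/sqrt(5), <v, e_2> = 30/sqrt(180).
Square and sum: Σ |<v, e_j>|^2 = 5.
Compute ||v||^2 = v·v = 6.
Deficit = 6 − 5 = 1 ≥ 0, confirming Bessel's inequality. (The deficit equals ||v − Σ <v,e_j> e_j||^2, the squared distance from v to span{e_j}.)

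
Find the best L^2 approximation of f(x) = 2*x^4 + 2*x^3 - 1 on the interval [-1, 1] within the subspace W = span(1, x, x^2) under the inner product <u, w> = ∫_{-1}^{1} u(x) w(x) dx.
g(x) = 12*x^2/7 + 6*x/5 - 41/35

The best approximation g ∈ W is the orthogonal projection of f onto W. Writing g = a_0 + a_1 x + a_2 x^2, the coefficients solve the normal equations G · a = b where
  G_{ij} = <φ_i, φ_j> and b_i = <f, φ_i>, with φ_0 = 1, φ_1 = x, φ_2 = x^2.
G =
  [2, 0, 2/3]
  [0, 2/3, 0]
  [2/3, 0, 2/5],
b = (-6/5, 4/5, -2/21).
Solving gives a_0 = -41/35, a_1 = 6/5, a_2 = 12/7, so
  g(x) = 12*x^2/7 + 6*x/5 - 41/35.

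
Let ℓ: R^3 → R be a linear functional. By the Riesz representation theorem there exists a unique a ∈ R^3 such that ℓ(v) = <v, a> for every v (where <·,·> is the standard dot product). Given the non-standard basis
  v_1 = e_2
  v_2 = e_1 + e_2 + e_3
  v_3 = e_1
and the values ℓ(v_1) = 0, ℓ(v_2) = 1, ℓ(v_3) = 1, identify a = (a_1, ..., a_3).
a = (1, 0, 0)

Write a = (a_1, ..., a_3) in the standard basis. For each basis vector v_i, ℓ(v_i) = <v_i, a> is a linear equation in the a_j's. Collect the n equations into a matrix system V a = ℓ, where row i of V is v_i (expressed in the standard basis). Since V is invertible (lower-triangular with 1s on the diagonal, up to permutation), solve by back-substitution:
  V =
[[0, 1, 0],
 [1, 1, 1],
 [1, 0, 0]]
  V a = (0, 1, 1)
Solving gives a = (1, 0, 0).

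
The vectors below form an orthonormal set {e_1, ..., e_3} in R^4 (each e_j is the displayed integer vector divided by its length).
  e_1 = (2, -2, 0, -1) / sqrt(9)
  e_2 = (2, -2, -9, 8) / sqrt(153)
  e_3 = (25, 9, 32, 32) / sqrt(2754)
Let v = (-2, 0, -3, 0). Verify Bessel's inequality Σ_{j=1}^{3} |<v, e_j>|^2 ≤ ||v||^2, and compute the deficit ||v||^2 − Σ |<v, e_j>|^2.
Σ |<v, e_j>|^2 = 1051/81; ||v||^2 = 13; deficit = 2/81

Write each e_j = u_j / sqrt(<u_j, u_j>) where u_j is the displayed integer vector. Then <v, e_j> = <v, u_j> / sqrt(<u_j, u_j>), so |<v, e_j>|^2 = <v, u_j>^2 / <u_j, u_j>.
Coefficients: <v, e_1> = -4/sqrt(9), <v, e_2> = 23/sqrt(153), <v, e_3> = -146/sqrt(2754).
Square and sum: Σ |<v, e_j>|^2 = 1051/81.
Compute ||v||^2 = v·v = 13.
Deficit = 13 − 1051/81 = 2/81 ≥ 0, confirming Bessel's inequality. (The deficit equals ||v − Σ <v,e_j> e_j||^2, the squared distance from v to span{e_j}.)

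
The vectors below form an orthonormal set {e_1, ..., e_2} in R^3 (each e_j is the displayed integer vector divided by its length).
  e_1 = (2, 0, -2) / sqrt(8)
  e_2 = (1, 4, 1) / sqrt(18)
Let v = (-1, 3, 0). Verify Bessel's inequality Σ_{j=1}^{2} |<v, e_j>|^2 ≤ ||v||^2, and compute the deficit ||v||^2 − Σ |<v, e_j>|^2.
Σ |<v, e_j>|^2 = 65/9; ||v||^2 = 10; deficit = 25/9

Write each e_j = u_j / sqrt(<u_j, u_j>) where u_j is the displayed integer vector. Then <v, e_j> = <v, u_j> / sqrt(<u_j, u_j>), so |<v, e_j>|^2 = <v, u_j>^2 / <u_j, u_j>.
Coefficients: <v, e_1> = -2/sqrt(8), <v, e_2> = 11/sqrt(18).
Square and sum: Σ |<v, e_j>|^2 = 65/9.
Compute ||v||^2 = v·v = 10.
Deficit = 10 − 65/9 = 25/9 ≥ 0, confirming Bessel's inequality. (The deficit equals ||v − Σ <v,e_j> e_j||^2, the squared distance from v to span{e_j}.)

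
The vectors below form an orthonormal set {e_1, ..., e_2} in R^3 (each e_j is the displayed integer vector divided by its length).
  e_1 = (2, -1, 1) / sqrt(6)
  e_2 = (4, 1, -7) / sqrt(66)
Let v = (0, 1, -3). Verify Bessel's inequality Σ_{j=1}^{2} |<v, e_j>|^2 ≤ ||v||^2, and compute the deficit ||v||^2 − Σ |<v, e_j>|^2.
Σ |<v, e_j>|^2 = 10; ||v||^2 = 10; deficit = 0

Write each e_j = u_j / sqrt(<u_j, u_j>) where u_j is the displayed integer vector. Then <v, e_j> = <v, u_j> / sqrt(<u_j, u_j>), so |<v, e_j>|^2 = <v, u_j>^2 / <u_j, u_j>.
Coefficients: <v, e_1> = -4/sqrt(6), <v, e_2> = 22/sqrt(66).
Square and sum: Σ |<v, e_j>|^2 = 10.
Compute ||v||^2 = v·v = 10.
Deficit = 10 − 10 = 0 ≥ 0, confirming Bessel's inequality. (The deficit equals ||v − Σ <v,e_j> e_j||^2, the squared distance from v to span{e_j}.)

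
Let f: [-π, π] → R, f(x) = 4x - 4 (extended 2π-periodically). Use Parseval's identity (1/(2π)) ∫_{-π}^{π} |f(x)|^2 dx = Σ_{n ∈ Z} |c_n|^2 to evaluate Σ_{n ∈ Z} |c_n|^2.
Σ |c_n|^2 = 16π^2/3 + 16

Expand and integrate term by term over [-π, π]:
  ∫ (4x)^2 dx = 16·(2π^3/3); ∫ 2·4·(-4)·x dx = 0 (odd integrand); ∫ (-4)^2 dx = 16·2π.
So (1/(2π)) ∫_{-π}^{π} (4x - 4)^2 dx = 16π^2/3 + 16 = 16π^2/3 + 16.
Parseval ⇒ Σ |c_n|^2 = 16π^2/3 + 16.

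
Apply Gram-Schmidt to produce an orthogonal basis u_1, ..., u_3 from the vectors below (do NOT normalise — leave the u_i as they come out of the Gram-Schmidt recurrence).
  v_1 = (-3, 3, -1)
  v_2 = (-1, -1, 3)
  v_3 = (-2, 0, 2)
Orthogonal basis:
  u_1 = (-3, 3, -1)
  u_2 = (-28/19, -10/19, 54/19)
  u_3 = (-4/25, -1/5, -3/25)

Apply the Gram-Schmidt recurrence
  u_1 = v_1
  u_i = v_i − Σ_{j<i} ((v_i · u_j) / (u_j · u_j)) · u_j.

Step by step this gives:
  u_1 = (-3, 3, -1)
  u_2 = (-28/19, -10/19, 54/19)
  u_3 = (-4/25, -1/5, -3/25)

Orthogonality check:
  u_2 · u_1 = 0 (should be 0)
  u_3 · u_1 = 0 (should be 0)
  u_3 · u_2 = 0 (should be 0)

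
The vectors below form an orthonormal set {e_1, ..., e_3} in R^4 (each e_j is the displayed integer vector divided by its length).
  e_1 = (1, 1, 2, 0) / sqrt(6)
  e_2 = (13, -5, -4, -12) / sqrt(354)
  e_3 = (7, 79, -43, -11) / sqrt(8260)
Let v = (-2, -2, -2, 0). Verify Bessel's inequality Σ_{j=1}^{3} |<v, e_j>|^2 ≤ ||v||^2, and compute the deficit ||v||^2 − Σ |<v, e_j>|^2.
Σ |<v, e_j>|^2 = 411/35; ||v||^2 = 12; deficit = 9/35

Write each e_j = u_j / sqrt(<u_j, u_j>) where u_j is the displayed integer vector. Then <v, e_j> = <v, u_j> / sqrt(<u_j, u_j>), so |<v, e_j>|^2 = <v, u_j>^2 / <u_j, u_j>.
Coefficients: <v, e_1> = -8/sqrt(6), <v, e_2> = -8/sqrt(354), <v, e_3> = -86/sqrt(8260).
Square and sum: Σ |<v, e_j>|^2 = 411/35.
Compute ||v||^2 = v·v = 12.
Deficit = 12 − 411/35 = 9/35 ≥ 0, confirming Bessel's inequality. (The deficit equals ||v − Σ <v,e_j> e_j||^2, the squared distance from v to span{e_j}.)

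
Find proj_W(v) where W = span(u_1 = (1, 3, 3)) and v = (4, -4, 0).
proj_W(v) = (-8/19, -24/19, -24/19)

Set up U = [u_1 | ... | u_1] ∈ R^(3×1). The projector onto W = col(U) is P = U (U^T U)^(-1) U^T.
Compute U^T U =
  [19],
and U^T v = (-8).
Solve U^T U · c = U^T v for the coefficients: c = (-8/19). The projection is proj_W(v) = U c.
Check: (v - proj_W(v)) · u_1 = 0  (should be 0).
Result: proj_W(v) = (-8/19, -24/19, -24/19).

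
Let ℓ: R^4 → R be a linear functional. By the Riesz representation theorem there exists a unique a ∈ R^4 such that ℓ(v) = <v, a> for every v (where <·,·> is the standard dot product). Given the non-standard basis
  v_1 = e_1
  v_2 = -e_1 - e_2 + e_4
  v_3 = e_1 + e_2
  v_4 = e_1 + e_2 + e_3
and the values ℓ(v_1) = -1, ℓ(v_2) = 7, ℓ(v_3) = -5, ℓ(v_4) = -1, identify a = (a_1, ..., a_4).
a = (-1, -4, 4, 2)

Write a = (a_1, ..., a_4) in the standard basis. For each basis vector v_i, ℓ(v_i) = <v_i, a> is a linear equation in the a_j's. Collect the n equations into a matrix system V a = ℓ, where row i of V is v_i (expressed in the standard basis). Since V is invertible (lower-triangular with 1s on the diagonal, up to permutation), solve by back-substitution:
  V =
[[1, 0, 0, 0],
 [-1, -1, 0, 1],
 [1, 1, 0, 0],
 [1, 1, 1, 0]]
  V a = (-1, 7, -5, -1)
Solving gives a = (-1, -4, 4, 2).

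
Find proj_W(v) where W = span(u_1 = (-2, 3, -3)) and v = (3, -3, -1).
proj_W(v) = (12/11, -18/11, 18/11)

Set up U = [u_1 | ... | u_1] ∈ R^(3×1). The projector onto W = col(U) is P = U (U^T U)^(-1) U^T.
Compute U^T U =
  [22],
and U^T v = (-12).
Solve U^T U · c = U^T v for the coefficients: c = (-6/11). The projection is proj_W(v) = U c.
Check: (v - proj_W(v)) · u_1 = 0  (should be 0).
Result: proj_W(v) = (12/11, -18/11, 18/11).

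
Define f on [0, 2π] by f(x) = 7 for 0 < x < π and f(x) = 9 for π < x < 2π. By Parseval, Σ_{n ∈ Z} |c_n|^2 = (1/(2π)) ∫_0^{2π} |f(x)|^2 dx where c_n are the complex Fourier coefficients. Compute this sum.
Σ |c_n|^2 = 65

Parseval equates the L^2 energy of f (normalised by 1/(2π)) with the ℓ^2 sum of its Fourier coefficients: (1/(2π)) ∫_0^{2π} |f|^2 = Σ |c_n|^2.
Compute the left side: (1/(2π)) [∫_0^π 7^2 dx + ∫_π^{2π} 9^2 dx] = (1/(2π)) · (49π + 81π) = (49 + 81)/2 = 65.
So Σ_{n ∈ Z} |c_n|^2 = 65.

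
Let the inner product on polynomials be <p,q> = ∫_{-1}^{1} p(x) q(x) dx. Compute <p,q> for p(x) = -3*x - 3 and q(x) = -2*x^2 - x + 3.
<p,q> = -12

Expand the product: p(x)·q(x) = 6*x^3 + 9*x^2 - 6*x - 9.
∫_{-1}^{1} of each monomial x^k gives [2/(k+1) if k even, 0 if k odd]. Integrating term-by-term (or equivalently evaluating the antiderivative F(x) = 3*x^4/2 + 3*x^3 - 3*x^2 - 9*x at the endpoints):
  F(1) − F(−1) = -15/2 − (9/2) = -12.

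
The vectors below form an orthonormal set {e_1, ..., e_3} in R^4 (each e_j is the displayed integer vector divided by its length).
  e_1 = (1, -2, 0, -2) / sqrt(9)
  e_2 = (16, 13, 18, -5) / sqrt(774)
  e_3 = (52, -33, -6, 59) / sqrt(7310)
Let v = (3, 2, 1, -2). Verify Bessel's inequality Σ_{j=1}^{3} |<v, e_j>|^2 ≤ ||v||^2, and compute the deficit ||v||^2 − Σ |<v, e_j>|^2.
Σ |<v, e_j>|^2 = 73/5; ||v||^2 = 18; deficit = 17/5

Write each e_j = u_j / sqrt(<u_j, u_j>) where u_j is the displayed integer vector. Then <v, e_j> = <v, u_j> / sqrt(<u_j, u_j>), so |<v, e_j>|^2 = <v, u_j>^2 / <u_j, u_j>.
Coefficients: <v, e_1> = 3/sqrt(9), <v, e_2> = 102/sqrt(774), <v, e_3> = -34/sqrt(7310).
Square and sum: Σ |<v, e_j>|^2 = 73/5.
Compute ||v||^2 = v·v = 18.
Deficit = 18 − 73/5 = 17/5 ≥ 0, confirming Bessel's inequality. (The deficit equals ||v − Σ <v,e_j> e_j||^2, the squared distance from v to span{e_j}.)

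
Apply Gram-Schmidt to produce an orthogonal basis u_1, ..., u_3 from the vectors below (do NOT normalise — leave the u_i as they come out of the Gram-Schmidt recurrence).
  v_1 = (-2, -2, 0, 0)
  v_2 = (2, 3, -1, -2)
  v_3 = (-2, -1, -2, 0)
Orthogonal basis:
  u_1 = (-2, -2, 0, 0)
  u_2 = (-1/2, 1/2, -1, -2)
  u_3 = (-3/11, 3/11, -17/11, 10/11)

Apply the Gram-Schmidt recurrence
  u_1 = v_1
  u_i = v_i − Σ_{j<i} ((v_i · u_j) / (u_j · u_j)) · u_j.

Step by step this gives:
  u_1 = (-2, -2, 0, 0)
  u_2 = (-1/2, 1/2, -1, -2)
  u_3 = (-3/11, 3/11, -17/11, 10/11)

Orthogonality check:
  u_2 · u_1 = 0 (should be 0)
  u_3 · u_1 = 0 (should be 0)
  u_3 · u_2 = 0 (should be 0)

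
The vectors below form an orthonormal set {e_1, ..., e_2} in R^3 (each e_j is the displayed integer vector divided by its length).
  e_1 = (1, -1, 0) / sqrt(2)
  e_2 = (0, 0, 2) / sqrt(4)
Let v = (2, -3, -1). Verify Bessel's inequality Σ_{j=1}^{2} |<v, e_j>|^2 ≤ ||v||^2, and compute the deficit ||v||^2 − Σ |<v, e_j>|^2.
Σ |<v, e_j>|^2 = 27/2; ||v||^2 = 14; deficit = 1/2

Write each e_j = u_j / sqrt(<u_j, u_j>) where u_j is the displayed integer vector. Then <v, e_j> = <v, u_j> / sqrt(<u_j, u_j>), so |<v, e_j>|^2 = <v, u_j>^2 / <u_j, u_j>.
Coefficients: <v, e_1> = 5/sqrt(2), <v, e_2> = -2/sqrt(4).
Square and sum: Σ |<v, e_j>|^2 = 27/2.
Compute ||v||^2 = v·v = 14.
Deficit = 14 − 27/2 = 1/2 ≥ 0, confirming Bessel's inequality. (The deficit equals ||v − Σ <v,e_j> e_j||^2, the squared distance from v to span{e_j}.)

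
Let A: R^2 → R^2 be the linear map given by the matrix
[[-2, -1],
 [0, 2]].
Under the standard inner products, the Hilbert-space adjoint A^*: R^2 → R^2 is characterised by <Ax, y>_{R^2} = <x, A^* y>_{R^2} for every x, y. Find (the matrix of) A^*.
A^* = A^T =
[[-2, 0],
 [-1, 2]]

For real matrices with standard dot products, the defining identity <Ax, y> = <x, A^* y> gives (Ax)^T y = x^T (A^*) y, i.e. x^T A^T y = x^T (A^*) y. Since this holds for all x, y, we must have A^* = A^T. Therefore
A^* =
[[-2, 0],
 [-1, 2]].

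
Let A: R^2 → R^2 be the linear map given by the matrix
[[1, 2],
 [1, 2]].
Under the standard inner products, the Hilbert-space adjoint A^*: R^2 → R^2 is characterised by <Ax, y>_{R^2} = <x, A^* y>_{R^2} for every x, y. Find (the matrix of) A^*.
A^* = A^T =
[[1, 1],
 [2, 2]]

For real matrices with standard dot products, the defining identity <Ax, y> = <x, A^* y> gives (Ax)^T y = x^T (A^*) y, i.e. x^T A^T y = x^T (A^*) y. Since this holds for all x, y, we must have A^* = A^T. Therefore
A^* =
[[1, 1],
 [2, 2]].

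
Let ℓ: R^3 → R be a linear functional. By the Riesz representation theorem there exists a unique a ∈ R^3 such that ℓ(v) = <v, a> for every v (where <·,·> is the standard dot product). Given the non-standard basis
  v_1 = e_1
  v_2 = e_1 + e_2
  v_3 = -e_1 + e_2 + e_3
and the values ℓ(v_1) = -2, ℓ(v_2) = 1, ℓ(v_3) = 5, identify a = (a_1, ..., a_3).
a = (-2, 3, 0)

Write a = (a_1, ..., a_3) in the standard basis. For each basis vector v_i, ℓ(v_i) = <v_i, a> is a linear equation in the a_j's. Collect the n equations into a matrix system V a = ℓ, where row i of V is v_i (expressed in the standard basis). Since V is invertible (lower-triangular with 1s on the diagonal, up to permutation), solve by back-substitution:
  V =
[[1, 0, 0],
 [1, 1, 0],
 [-1, 1, 1]]
  V a = (-2, 1, 5)
Solving gives a = (-2, 3, 0).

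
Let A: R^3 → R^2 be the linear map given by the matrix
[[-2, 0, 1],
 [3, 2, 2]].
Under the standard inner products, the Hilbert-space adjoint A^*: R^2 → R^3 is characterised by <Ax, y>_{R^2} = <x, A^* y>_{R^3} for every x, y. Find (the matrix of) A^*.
A^* = A^T =
[[-2, 3],
 [0, 2],
 [1, 2]]

For real matrices with standard dot products, the defining identity <Ax, y> = <x, A^* y> gives (Ax)^T y = x^T (A^*) y, i.e. x^T A^T y = x^T (A^*) y. Since this holds for all x, y, we must have A^* = A^T. Therefore
A^* =
[[-2, 3],
 [0, 2],
 [1, 2]].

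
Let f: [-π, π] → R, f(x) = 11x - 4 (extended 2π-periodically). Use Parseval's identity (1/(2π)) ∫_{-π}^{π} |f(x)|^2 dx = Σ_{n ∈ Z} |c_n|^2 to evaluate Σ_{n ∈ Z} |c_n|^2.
Σ |c_n|^2 = 121π^2/3 + 16

Expand and integrate term by term over [-π, π]:
  ∫ (11x)^2 dx = 121·(2π^3/3); ∫ 2·11·(-4)·x dx = 0 (odd integrand); ∫ (-4)^2 dx = 16·2π.
So (1/(2π)) ∫_{-π}^{π} (11x - 4)^2 dx = 121π^2/3 + 16 = 121π^2/3 + 16.
Parseval ⇒ Σ |c_n|^2 = 121π^2/3 + 16.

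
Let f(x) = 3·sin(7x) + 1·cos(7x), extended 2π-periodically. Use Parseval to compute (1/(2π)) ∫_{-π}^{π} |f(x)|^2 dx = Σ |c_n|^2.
Σ |c_n|^2 = 5

Expand |f|^2 and use orthogonality of {sin(nx), cos(mx)} on [-π, π]:
  ∫_{-π}^{π} sin(nx)^2 dx = π, ∫ cos(mx)^2 dx = π, and cross terms integrate to 0.
So ∫_{-π}^{π} f(x)^2 dx = 3^2 · π + 1^2 · π = (9 + 1)π.
Divide by 2π: (9 + 1)/2 = 5.
By Parseval, this equals Σ |c_n|^2.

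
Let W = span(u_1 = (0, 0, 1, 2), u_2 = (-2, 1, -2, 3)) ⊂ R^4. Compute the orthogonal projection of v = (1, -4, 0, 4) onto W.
proj_W(v) = (2/37, -1/37, 62/37, 117/37)

Set up U = [u_1 | ... | u_2] ∈ R^(4×2). The projector onto W = col(U) is P = U (U^T U)^(-1) U^T.
Compute U^T U =
  [5, 4]
  [4, 18],
and U^T v = (8, 6).
Solve U^T U · c = U^T v for the coefficients: c = (60/37, -1/37). The projection is proj_W(v) = U c.
Check: (v - proj_W(v)) · u_1 = 0  (should be 0).
Check: (v - proj_W(v)) · u_2 = 0  (should be 0).
Result: proj_W(v) = (2/37, -1/37, 62/37, 117/37).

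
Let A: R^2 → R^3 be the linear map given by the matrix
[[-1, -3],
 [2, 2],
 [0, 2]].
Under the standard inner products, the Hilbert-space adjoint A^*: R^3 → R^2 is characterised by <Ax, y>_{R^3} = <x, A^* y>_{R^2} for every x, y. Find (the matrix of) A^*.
A^* = A^T =
[[-1, 2, 0],
 [-3, 2, 2]]

For real matrices with standard dot products, the defining identity <Ax, y> = <x, A^* y> gives (Ax)^T y = x^T (A^*) y, i.e. x^T A^T y = x^T (A^*) y. Since this holds for all x, y, we must have A^* = A^T. Therefore
A^* =
[[-1, 2, 0],
 [-3, 2, 2]].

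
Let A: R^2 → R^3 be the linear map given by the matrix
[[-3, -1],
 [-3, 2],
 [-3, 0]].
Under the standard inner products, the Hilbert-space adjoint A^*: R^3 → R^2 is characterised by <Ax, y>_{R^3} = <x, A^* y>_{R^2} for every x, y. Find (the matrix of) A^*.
A^* = A^T =
[[-3, -3, -3],
 [-1, 2, 0]]

For real matrices with standard dot products, the defining identity <Ax, y> = <x, A^* y> gives (Ax)^T y = x^T (A^*) y, i.e. x^T A^T y = x^T (A^*) y. Since this holds for all x, y, we must have A^* = A^T. Therefore
A^* =
[[-3, -3, -3],
 [-1, 2, 0]].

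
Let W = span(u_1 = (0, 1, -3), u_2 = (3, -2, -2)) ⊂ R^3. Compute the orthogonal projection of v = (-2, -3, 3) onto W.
proj_W(v) = (-18/77, -78/77, 282/77)

Set up U = [u_1 | ... | u_2] ∈ R^(3×2). The projector onto W = col(U) is P = U (U^T U)^(-1) U^T.
Compute U^T U =
  [10, 4]
  [4, 17],
and U^T v = (-12, -6).
Solve U^T U · c = U^T v for the coefficients: c = (-90/77, -6/77). The projection is proj_W(v) = U c.
Check: (v - proj_W(v)) · u_1 = 0  (should be 0).
Check: (v - proj_W(v)) · u_2 = 0  (should be 0).
Result: proj_W(v) = (-18/77, -78/77, 282/77).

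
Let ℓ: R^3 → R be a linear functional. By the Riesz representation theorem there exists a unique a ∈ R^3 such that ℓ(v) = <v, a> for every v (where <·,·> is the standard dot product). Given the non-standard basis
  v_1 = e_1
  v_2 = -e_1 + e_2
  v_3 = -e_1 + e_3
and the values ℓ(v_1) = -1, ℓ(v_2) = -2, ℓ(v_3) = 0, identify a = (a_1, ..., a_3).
a = (-1, -3, -1)

Write a = (a_1, ..., a_3) in the standard basis. For each basis vector v_i, ℓ(v_i) = <v_i, a> is a linear equation in the a_j's. Collect the n equations into a matrix system V a = ℓ, where row i of V is v_i (expressed in the standard basis). Since V is invertible (lower-triangular with 1s on the diagonal, up to permutation), solve by back-substitution:
  V =
[[1, 0, 0],
 [-1, 1, 0],
 [-1, 0, 1]]
  V a = (-1, -2, 0)
Solving gives a = (-1, -3, -1).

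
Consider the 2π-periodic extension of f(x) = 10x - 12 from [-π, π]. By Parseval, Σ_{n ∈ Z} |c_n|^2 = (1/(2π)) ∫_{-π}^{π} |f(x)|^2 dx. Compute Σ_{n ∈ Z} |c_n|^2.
Σ |c_n|^2 = 100π^2/3 + 144

Expand and integrate term by term over [-π, π]:
  ∫ (10x)^2 dx = 100·(2π^3/3); ∫ 2·10·(-12)·x dx = 0 (odd integrand); ∫ (-12)^2 dx = 144·2π.
So (1/(2π)) ∫_{-π}^{π} (10x - 12)^2 dx = 100π^2/3 + 144 = 100π^2/3 + 144.
Parseval ⇒ Σ |c_n|^2 = 100π^2/3 + 144.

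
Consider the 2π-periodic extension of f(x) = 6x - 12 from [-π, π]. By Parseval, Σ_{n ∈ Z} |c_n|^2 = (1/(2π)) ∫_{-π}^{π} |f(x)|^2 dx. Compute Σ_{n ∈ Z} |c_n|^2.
Σ |c_n|^2 = 12π^2 + 144

Expand and integrate term by term over [-π, π]:
  ∫ (6x)^2 dx = 36·(2π^3/3); ∫ 2·6·(-12)·x dx = 0 (odd integrand); ∫ (-12)^2 dx = 144·2π.
So (1/(2π)) ∫_{-π}^{π} (6x - 12)^2 dx = 36π^2/3 + 144 = 12π^2 + 144.
Parseval ⇒ Σ |c_n|^2 = 12π^2 + 144.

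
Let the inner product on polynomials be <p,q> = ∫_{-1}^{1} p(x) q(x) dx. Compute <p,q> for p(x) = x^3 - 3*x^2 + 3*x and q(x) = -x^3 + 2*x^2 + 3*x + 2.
<p,q> = -24/35

Expand the product: p(x)·q(x) = -x^6 + 5*x^5 - 6*x^4 - x^3 + 3*x^2 + 6*x.
∫_{-1}^{1} of each monomial x^k gives [2/(k+1) if k even, 0 if k odd]. Integrating term-by-term (or equivalently evaluating the antiderivative F(x) = -x^7/7 + 5*x^6/6 - 6*x^5/5 - x^4/4 + x^3 + 3*x^2 at the endpoints):
  F(1) − F(−1) = 1361/420 − (1649/420) = -24/35.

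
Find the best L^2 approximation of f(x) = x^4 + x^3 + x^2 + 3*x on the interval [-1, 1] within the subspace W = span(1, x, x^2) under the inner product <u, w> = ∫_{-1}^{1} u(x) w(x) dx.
g(x) = 13*x^2/7 + 18*x/5 - 3/35

The best approximation g ∈ W is the orthogonal projection of f onto W. Writing g = a_0 + a_1 x + a_2 x^2, the coefficients solve the normal equations G · a = b where
  G_{ij} = <φ_i, φ_j> and b_i = <f, φ_i>, with φ_0 = 1, φ_1 = x, φ_2 = x^2.
G =
  [2, 0, 2/3]
  [0, 2/3, 0]
  [2/3, 0, 2/5],
b = (16/15, 12/5, 24/35).
Solving gives a_0 = -3/35, a_1 = 18/5, a_2 = 13/7, so
  g(x) = 13*x^2/7 + 18*x/5 - 3/35.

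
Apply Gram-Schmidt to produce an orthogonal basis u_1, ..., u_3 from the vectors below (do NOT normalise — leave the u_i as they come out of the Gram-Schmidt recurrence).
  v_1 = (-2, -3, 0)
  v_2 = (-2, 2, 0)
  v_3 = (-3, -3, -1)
Orthogonal basis:
  u_1 = (-2, -3, 0)
  u_2 = (-30/13, 20/13, 0)
  u_3 = (0, 0, -1)

Apply the Gram-Schmidt recurrence
  u_1 = v_1
  u_i = v_i − Σ_{j<i} ((v_i · u_j) / (u_j · u_j)) · u_j.

Step by step this gives:
  u_1 = (-2, -3, 0)
  u_2 = (-30/13, 20/13, 0)
  u_3 = (0, 0, -1)

Orthogonality check:
  u_2 · u_1 = 0 (should be 0)
  u_3 · u_1 = 0 (should be 0)
  u_3 · u_2 = 0 (should be 0)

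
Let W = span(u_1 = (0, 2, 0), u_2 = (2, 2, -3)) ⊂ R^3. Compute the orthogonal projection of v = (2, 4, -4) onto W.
proj_W(v) = (32/13, 4, -48/13)

Set up U = [u_1 | ... | u_2] ∈ R^(3×2). The projector onto W = col(U) is P = U (U^T U)^(-1) U^T.
Compute U^T U =
  [4, 4]
  [4, 17],
and U^T v = (8, 24).
Solve U^T U · c = U^T v for the coefficients: c = (10/13, 16/13). The projection is proj_W(v) = U c.
Check: (v - proj_W(v)) · u_1 = 0  (should be 0).
Check: (v - proj_W(v)) · u_2 = 0  (should be 0).
Result: proj_W(v) = (32/13, 4, -48/13).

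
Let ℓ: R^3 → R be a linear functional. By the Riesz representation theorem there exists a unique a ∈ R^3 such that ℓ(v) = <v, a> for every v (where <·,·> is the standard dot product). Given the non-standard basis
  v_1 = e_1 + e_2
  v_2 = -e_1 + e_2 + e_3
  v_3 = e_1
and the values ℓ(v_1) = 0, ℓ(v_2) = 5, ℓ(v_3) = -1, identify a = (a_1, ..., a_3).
a = (-1, 1, 3)

Write a = (a_1, ..., a_3) in the standard basis. For each basis vector v_i, ℓ(v_i) = <v_i, a> is a linear equation in the a_j's. Collect the n equations into a matrix system V a = ℓ, where row i of V is v_i (expressed in the standard basis). Since V is invertible (lower-triangular with 1s on the diagonal, up to permutation), solve by back-substitution:
  V =
[[1, 1, 0],
 [-1, 1, 1],
 [1, 0, 0]]
  V a = (0, 5, -1)
Solving gives a = (-1, 1, 3).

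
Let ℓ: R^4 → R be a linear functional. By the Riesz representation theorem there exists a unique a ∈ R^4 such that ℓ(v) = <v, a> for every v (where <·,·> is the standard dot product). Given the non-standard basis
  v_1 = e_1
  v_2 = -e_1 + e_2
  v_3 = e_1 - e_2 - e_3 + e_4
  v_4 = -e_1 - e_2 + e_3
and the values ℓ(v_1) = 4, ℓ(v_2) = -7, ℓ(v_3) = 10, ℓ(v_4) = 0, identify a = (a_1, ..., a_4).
a = (4, -3, 1, 4)

Write a = (a_1, ..., a_4) in the standard basis. For each basis vector v_i, ℓ(v_i) = <v_i, a> is a linear equation in the a_j's. Collect the n equations into a matrix system V a = ℓ, where row i of V is v_i (expressed in the standard basis). Since V is invertible (lower-triangular with 1s on the diagonal, up to permutation), solve by back-substitution:
  V =
[[1, 0, 0, 0],
 [-1, 1, 0, 0],
 [1, -1, -1, 1],
 [-1, -1, 1, 0]]
  V a = (4, -7, 10, 0)
Solving gives a = (4, -3, 1, 4).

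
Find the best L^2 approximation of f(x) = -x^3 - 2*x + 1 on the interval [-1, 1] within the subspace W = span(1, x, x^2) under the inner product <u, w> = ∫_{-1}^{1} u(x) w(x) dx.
g(x) = 1 - 13*x/5

The best approximation g ∈ W is the orthogonal projection of f onto W. Writing g = a_0 + a_1 x + a_2 x^2, the coefficients solve the normal equations G · a = b where
  G_{ij} = <φ_i, φ_j> and b_i = <f, φ_i>, with φ_0 = 1, φ_1 = x, φ_2 = x^2.
G =
  [2, 0, 2/3]
  [0, 2/3, 0]
  [2/3, 0, 2/5],
b = (2, -26/15, 2/3).
Solving gives a_0 = 1, a_1 = -13/5, a_2 = 0, so
  g(x) = 1 - 13*x/5.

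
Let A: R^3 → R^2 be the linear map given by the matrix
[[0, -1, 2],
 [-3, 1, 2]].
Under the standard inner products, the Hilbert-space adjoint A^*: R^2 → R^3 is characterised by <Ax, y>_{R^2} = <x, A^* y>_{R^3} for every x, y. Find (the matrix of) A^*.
A^* = A^T =
[[0, -3],
 [-1, 1],
 [2, 2]]

For real matrices with standard dot products, the defining identity <Ax, y> = <x, A^* y> gives (Ax)^T y = x^T (A^*) y, i.e. x^T A^T y = x^T (A^*) y. Since this holds for all x, y, we must have A^* = A^T. Therefore
A^* =
[[0, -3],
 [-1, 1],
 [2, 2]].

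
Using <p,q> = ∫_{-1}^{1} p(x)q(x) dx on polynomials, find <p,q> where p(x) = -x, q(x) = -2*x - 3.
<p,q> = 4/3

Expand the product: p(x)·q(x) = 2*x^2 + 3*x.
∫_{-1}^{1} of each monomial x^k gives [2/(k+1) if k even, 0 if k odd]. Integrating term-by-term (or equivalently evaluating the antiderivative F(x) = 2*x^3/3 + 3*x^2/2 at the endpoints):
  F(1) − F(−1) = 13/6 − (5/6) = 4/3.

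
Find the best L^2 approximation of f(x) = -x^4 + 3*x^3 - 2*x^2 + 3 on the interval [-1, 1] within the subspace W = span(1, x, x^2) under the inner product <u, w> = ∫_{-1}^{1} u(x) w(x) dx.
g(x) = -20*x^2/7 + 9*x/5 + 108/35

The best approximation g ∈ W is the orthogonal projection of f onto W. Writing g = a_0 + a_1 x + a_2 x^2, the coefficients solve the normal equations G · a = b where
  G_{ij} = <φ_i, φ_j> and b_i = <f, φ_i>, with φ_0 = 1, φ_1 = x, φ_2 = x^2.
G =
  [2, 0, 2/3]
  [0, 2/3, 0]
  [2/3, 0, 2/5],
b = (64/15, 6/5, 32/35).
Solving gives a_0 = 108/35, a_1 = 9/5, a_2 = -20/7, so
  g(x) = -20*x^2/7 + 9*x/5 + 108/35.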